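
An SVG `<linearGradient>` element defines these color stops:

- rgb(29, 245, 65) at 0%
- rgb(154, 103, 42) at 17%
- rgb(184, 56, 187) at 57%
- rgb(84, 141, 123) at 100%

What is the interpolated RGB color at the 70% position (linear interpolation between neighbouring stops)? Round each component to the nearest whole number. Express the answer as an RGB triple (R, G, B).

(154, 82, 168)

70% lies between the 57% and 100% stops, so the local fraction is t = (70 − 57)/(100 − 57) = 13/43 ≈ 0.3023.
R = 184 + 0.3023 × (84 − 184) = 153.77 → 154
G = 56 + 0.3023 × (141 − 56) = 81.696 → 82
B = 187 + 0.3023 × (123 − 187) = 167.653 → 168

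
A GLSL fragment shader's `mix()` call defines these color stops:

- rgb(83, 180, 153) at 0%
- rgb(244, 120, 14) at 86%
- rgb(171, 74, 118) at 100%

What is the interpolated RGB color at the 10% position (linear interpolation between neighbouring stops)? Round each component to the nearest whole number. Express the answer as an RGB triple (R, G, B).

(102, 173, 137)

10% lies between the 0% and 86% stops, so the local fraction is t = (10 − 0)/(86 − 0) = 10/86 ≈ 0.1163.
R = 83 + 0.1163 × (244 − 83) = 101.724 → 102
G = 180 + 0.1163 × (120 − 180) = 173.022 → 173
B = 153 + 0.1163 × (14 − 153) = 136.834 → 137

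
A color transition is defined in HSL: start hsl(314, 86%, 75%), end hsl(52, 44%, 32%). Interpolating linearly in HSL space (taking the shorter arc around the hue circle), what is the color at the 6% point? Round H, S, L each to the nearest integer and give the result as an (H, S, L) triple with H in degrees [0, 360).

Hue: 52 − 314 = -262°, but |-262| > 180 so the shorter arc goes the other way: Δh = -262 + 360 = 98°.
H = 314 + 0.06 × (98) = 319.88 → 320°
S = 86 + 0.06 × (44 − 86) = 83.48 → 83%
L = 75 + 0.06 × (32 − 75) = 72.42 → 72%

(320, 83, 72)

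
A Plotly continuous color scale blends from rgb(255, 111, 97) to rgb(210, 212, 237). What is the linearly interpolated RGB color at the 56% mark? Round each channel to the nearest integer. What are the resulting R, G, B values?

(230, 168, 175)

56% corresponds to t = 0.56.
R = 255 + 0.56 × (210 − 255) = 255 + 0.56 × -45 = 229.8 → 230
G = 111 + 0.56 × (212 − 111) = 111 + 0.56 × 101 = 167.56 → 168
B = 97 + 0.56 × (237 − 97) = 97 + 0.56 × 140 = 175.4 → 175
So the blended color is (230, 168, 175), about #e6a8af.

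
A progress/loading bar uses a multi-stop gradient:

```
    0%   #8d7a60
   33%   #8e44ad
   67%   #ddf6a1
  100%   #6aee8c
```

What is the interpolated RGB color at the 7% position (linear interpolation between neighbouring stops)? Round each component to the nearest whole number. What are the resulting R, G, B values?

(141, 111, 112)

7% lies between the 0% and 33% stops, so the local fraction is t = (7 − 0)/(33 − 0) = 7/33 ≈ 0.2121.
#8d7a60 → (141, 122, 96); #8e44ad → (142, 68, 173).
R = 141 + 0.2121 × (142 − 141) = 141.212 → 141
G = 122 + 0.2121 × (68 − 122) = 110.547 → 111
B = 96 + 0.2121 × (173 − 96) = 112.332 → 112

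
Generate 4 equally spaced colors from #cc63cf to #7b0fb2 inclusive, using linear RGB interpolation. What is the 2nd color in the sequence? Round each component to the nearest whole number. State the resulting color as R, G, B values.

(177, 71, 197)

With 4 swatches and endpoints inclusive, swatch 2 sits at t = (2 − 1)/(4 − 1) = 1/3 ≈ 0.3333.
#cc63cf → (204, 99, 207); #7b0fb2 → (123, 15, 178).
R = 204 + 0.3333 × (123 − 204) = 177.003 → 177
G = 99 + 0.3333 × (15 − 99) = 71.003 → 71
B = 207 + 0.3333 × (178 − 207) = 197.334 → 197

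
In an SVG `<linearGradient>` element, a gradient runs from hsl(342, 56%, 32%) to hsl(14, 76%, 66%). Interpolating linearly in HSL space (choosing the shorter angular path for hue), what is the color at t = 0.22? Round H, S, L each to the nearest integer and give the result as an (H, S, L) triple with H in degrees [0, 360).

(349, 60, 39)

Hue: 14 − 342 = -328°, but |-328| > 180 so the shorter arc goes the other way: Δh = -328 + 360 = 32°.
H = 342 + 0.22 × (32) = 349.04 → 349°
S = 56 + 0.22 × (76 − 56) = 60.4 → 60%
L = 32 + 0.22 × (66 − 32) = 39.48 → 39%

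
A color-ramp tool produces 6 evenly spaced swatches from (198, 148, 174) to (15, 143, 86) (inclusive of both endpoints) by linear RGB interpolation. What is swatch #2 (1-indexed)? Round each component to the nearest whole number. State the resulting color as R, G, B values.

With 6 swatches and endpoints inclusive, swatch 2 sits at t = (2 − 1)/(6 − 1) = 1/5 ≈ 0.2.
R = 198 + 0.2 × (15 − 198) = 161.4 → 161
G = 148 + 0.2 × (143 − 148) = 147 → 147
B = 174 + 0.2 × (86 − 174) = 156.4 → 156

(161, 147, 156)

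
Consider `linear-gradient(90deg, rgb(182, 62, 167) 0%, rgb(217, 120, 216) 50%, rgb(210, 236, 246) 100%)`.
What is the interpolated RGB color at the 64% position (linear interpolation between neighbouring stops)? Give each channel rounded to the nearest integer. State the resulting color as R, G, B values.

(215, 152, 224)

64% lies between the 50% and 100% stops, so the local fraction is t = (64 − 50)/(100 − 50) = 14/50 ≈ 0.28.
R = 217 + 0.28 × (210 − 217) = 215.04 → 215
G = 120 + 0.28 × (236 − 120) = 152.48 → 152
B = 216 + 0.28 × (246 − 216) = 224.4 → 224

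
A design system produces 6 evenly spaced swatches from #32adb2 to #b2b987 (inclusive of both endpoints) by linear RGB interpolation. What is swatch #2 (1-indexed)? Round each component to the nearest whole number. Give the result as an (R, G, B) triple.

(76, 175, 169)

With 6 swatches and endpoints inclusive, swatch 2 sits at t = (2 − 1)/(6 − 1) = 1/5 ≈ 0.2.
#32adb2 → (50, 173, 178); #b2b987 → (178, 185, 135).
R = 50 + 0.2 × (178 − 50) = 75.6 → 76
G = 173 + 0.2 × (185 − 173) = 175.4 → 175
B = 178 + 0.2 × (135 − 178) = 169.4 → 169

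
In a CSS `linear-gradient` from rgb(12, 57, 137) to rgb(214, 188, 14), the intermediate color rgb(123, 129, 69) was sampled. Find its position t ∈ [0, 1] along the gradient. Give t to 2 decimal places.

0.55

Invert the lerp on the R channel (largest span, 202): t = (123 − 12) / (214 − 12) = 111/202 = 0.5495.
Check on G: (129 − 57)/(188 − 57) = 0.5496 ✓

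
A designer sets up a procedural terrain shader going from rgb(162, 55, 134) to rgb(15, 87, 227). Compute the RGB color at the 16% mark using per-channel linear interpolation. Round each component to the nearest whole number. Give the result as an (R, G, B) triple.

16% corresponds to t = 0.16.
R = 162 + 0.16 × (15 − 162) = 162 + 0.16 × -147 = 138.48 → 138
G = 55 + 0.16 × (87 − 55) = 55 + 0.16 × 32 = 60.12 → 60
B = 134 + 0.16 × (227 − 134) = 134 + 0.16 × 93 = 148.88 → 149
So the blended color is (138, 60, 149), about #8a3c95.

(138, 60, 149)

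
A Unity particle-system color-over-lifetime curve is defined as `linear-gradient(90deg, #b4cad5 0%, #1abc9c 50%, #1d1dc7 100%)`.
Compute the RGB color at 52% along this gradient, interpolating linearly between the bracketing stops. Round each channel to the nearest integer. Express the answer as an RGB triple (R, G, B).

52% lies between the 50% and 100% stops, so the local fraction is t = (52 − 50)/(100 − 50) = 2/50 ≈ 0.04.
#1abc9c → (26, 188, 156); #1d1dc7 → (29, 29, 199).
R = 26 + 0.04 × (29 − 26) = 26.12 → 26
G = 188 + 0.04 × (29 − 188) = 181.64 → 182
B = 156 + 0.04 × (199 − 156) = 157.72 → 158

(26, 182, 158)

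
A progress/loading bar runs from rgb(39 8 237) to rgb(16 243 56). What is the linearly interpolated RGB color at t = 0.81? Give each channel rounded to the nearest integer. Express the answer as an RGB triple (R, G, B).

(20, 198, 90)

R = 39 + 0.81 × (16 − 39) = 39 + 0.81 × -23 = 20.37 → 20
G = 8 + 0.81 × (243 − 8) = 8 + 0.81 × 235 = 198.35 → 198
B = 237 + 0.81 × (56 − 237) = 237 + 0.81 × -181 = 90.39 → 90
So the blended color is (20, 198, 90), about #14c65a.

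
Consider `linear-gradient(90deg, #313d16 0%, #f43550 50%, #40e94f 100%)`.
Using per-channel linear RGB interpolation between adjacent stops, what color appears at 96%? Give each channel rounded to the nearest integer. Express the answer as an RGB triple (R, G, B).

96% lies between the 50% and 100% stops, so the local fraction is t = (96 − 50)/(100 − 50) = 46/50 ≈ 0.92.
#f43550 → (244, 53, 80); #40e94f → (64, 233, 79).
R = 244 + 0.92 × (64 − 244) = 78.4 → 78
G = 53 + 0.92 × (233 − 53) = 218.6 → 219
B = 80 + 0.92 × (79 − 80) = 79.08 → 79

(78, 219, 79)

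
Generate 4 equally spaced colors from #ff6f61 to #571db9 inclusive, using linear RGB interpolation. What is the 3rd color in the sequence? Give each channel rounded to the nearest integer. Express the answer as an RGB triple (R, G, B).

With 4 swatches and endpoints inclusive, swatch 3 sits at t = (3 − 1)/(4 − 1) = 2/3 ≈ 0.6667.
#ff6f61 → (255, 111, 97); #571db9 → (87, 29, 185).
R = 255 + 0.6667 × (87 − 255) = 142.994 → 143
G = 111 + 0.6667 × (29 − 111) = 56.331 → 56
B = 97 + 0.6667 × (185 − 97) = 155.67 → 156

(143, 56, 156)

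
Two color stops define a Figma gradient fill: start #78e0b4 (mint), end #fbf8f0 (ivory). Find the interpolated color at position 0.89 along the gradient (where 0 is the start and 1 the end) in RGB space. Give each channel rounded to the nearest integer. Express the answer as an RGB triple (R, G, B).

(237, 245, 233)

#78e0b4 → (120, 224, 180); #fbf8f0 → (251, 248, 240).
R = 120 + 0.89 × (251 − 120) = 120 + 0.89 × 131 = 236.59 → 237
G = 224 + 0.89 × (248 − 224) = 224 + 0.89 × 24 = 245.36 → 245
B = 180 + 0.89 × (240 − 180) = 180 + 0.89 × 60 = 233.4 → 233
So the blended color is (237, 245, 233), about #edf5e9.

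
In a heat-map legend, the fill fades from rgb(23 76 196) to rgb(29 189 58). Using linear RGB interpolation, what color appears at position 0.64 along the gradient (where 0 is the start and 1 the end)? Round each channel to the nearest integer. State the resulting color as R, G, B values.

(27, 148, 108)

R = 23 + 0.64 × (29 − 23) = 23 + 0.64 × 6 = 26.84 → 27
G = 76 + 0.64 × (189 − 76) = 76 + 0.64 × 113 = 148.32 → 148
B = 196 + 0.64 × (58 − 196) = 196 + 0.64 × -138 = 107.68 → 108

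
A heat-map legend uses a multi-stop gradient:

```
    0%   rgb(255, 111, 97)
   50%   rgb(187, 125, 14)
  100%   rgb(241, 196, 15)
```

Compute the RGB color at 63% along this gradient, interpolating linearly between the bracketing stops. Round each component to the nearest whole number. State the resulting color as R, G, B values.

63% lies between the 50% and 100% stops, so the local fraction is t = (63 − 50)/(100 − 50) = 13/50 ≈ 0.26.
R = 187 + 0.26 × (241 − 187) = 201.04 → 201
G = 125 + 0.26 × (196 − 125) = 143.46 → 143
B = 14 + 0.26 × (15 − 14) = 14.26 → 14

(201, 143, 14)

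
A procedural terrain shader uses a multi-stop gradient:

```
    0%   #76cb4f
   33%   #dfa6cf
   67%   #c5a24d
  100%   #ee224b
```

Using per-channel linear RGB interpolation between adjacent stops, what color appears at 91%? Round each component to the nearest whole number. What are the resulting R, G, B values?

(227, 69, 76)

91% lies between the 67% and 100% stops, so the local fraction is t = (91 − 67)/(100 − 67) = 24/33 ≈ 0.7273.
#c5a24d → (197, 162, 77); #ee224b → (238, 34, 75).
R = 197 + 0.7273 × (238 − 197) = 226.819 → 227
G = 162 + 0.7273 × (34 − 162) = 68.906 → 69
B = 77 + 0.7273 × (75 − 77) = 75.545 → 76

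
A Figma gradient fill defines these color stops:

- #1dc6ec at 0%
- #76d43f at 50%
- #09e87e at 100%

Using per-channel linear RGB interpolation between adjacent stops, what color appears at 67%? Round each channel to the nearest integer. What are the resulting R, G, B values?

67% lies between the 50% and 100% stops, so the local fraction is t = (67 − 50)/(100 − 50) = 17/50 ≈ 0.34.
#76d43f → (118, 212, 63); #09e87e → (9, 232, 126).
R = 118 + 0.34 × (9 − 118) = 80.94 → 81
G = 212 + 0.34 × (232 − 212) = 218.8 → 219
B = 63 + 0.34 × (126 − 63) = 84.42 → 84

(81, 219, 84)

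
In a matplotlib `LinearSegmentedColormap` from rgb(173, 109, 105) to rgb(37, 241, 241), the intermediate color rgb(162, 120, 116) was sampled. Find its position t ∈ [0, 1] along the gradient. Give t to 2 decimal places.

0.08

Invert the lerp on the R channel (largest span, 136): t = (162 − 173) / (37 − 173) = -11/-136 = 0.080882.
Check on G: (120 − 109)/(241 − 109) = 0.08333 ✓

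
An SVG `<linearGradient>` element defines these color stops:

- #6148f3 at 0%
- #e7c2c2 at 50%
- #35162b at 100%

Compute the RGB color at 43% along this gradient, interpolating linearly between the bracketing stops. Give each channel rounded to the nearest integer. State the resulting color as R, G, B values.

43% lies between the 0% and 50% stops, so the local fraction is t = (43 − 0)/(50 − 0) = 43/50 ≈ 0.86.
#6148f3 → (97, 72, 243); #e7c2c2 → (231, 194, 194).
R = 97 + 0.86 × (231 − 97) = 212.24 → 212
G = 72 + 0.86 × (194 − 72) = 176.92 → 177
B = 243 + 0.86 × (194 − 243) = 200.86 → 201

(212, 177, 201)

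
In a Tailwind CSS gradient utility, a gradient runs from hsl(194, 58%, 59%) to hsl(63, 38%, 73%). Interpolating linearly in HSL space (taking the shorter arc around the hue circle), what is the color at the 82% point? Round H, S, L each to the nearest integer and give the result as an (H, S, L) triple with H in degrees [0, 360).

Hue arc: Δh = 63 − 194 = -131° (|Δh| ≤ 180, already the shorter path).
H = 194 + 0.82 × (-131) = 86.58 → 87°
S = 58 + 0.82 × (38 − 58) = 41.6 → 42%
L = 59 + 0.82 × (73 − 59) = 70.48 → 70%

(87, 42, 70)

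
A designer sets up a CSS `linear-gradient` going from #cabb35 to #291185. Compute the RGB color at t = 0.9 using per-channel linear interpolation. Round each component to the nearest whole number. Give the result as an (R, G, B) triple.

#cabb35 → (202, 187, 53); #291185 → (41, 17, 133).
R = 202 + 0.9 × (41 − 202) = 202 + 0.9 × -161 = 57.1 → 57
G = 187 + 0.9 × (17 − 187) = 187 + 0.9 × -170 = 34 → 34
B = 53 + 0.9 × (133 − 53) = 53 + 0.9 × 80 = 125 → 125

(57, 34, 125)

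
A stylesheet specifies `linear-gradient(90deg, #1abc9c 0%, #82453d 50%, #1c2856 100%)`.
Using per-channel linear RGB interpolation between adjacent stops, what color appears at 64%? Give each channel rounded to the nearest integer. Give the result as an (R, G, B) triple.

64% lies between the 50% and 100% stops, so the local fraction is t = (64 − 50)/(100 − 50) = 14/50 ≈ 0.28.
#82453d → (130, 69, 61); #1c2856 → (28, 40, 86).
R = 130 + 0.28 × (28 − 130) = 101.44 → 101
G = 69 + 0.28 × (40 − 69) = 60.88 → 61
B = 61 + 0.28 × (86 − 61) = 68 → 68

(101, 61, 68)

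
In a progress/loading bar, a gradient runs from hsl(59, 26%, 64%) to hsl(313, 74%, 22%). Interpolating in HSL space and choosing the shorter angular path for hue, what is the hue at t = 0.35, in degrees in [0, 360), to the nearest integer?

Hue: 313 − 59 = 254°, but |254| > 180 so the shorter arc goes the other way: Δh = 254 − 360 = -106°.
H = 59 + 0.35 × (-106) = 21.9 → 22°

22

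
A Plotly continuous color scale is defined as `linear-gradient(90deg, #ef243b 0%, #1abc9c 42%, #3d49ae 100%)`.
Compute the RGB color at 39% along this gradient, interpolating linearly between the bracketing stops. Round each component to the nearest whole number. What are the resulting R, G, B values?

(41, 177, 149)

39% lies between the 0% and 42% stops, so the local fraction is t = (39 − 0)/(42 − 0) = 39/42 ≈ 0.9286.
#ef243b → (239, 36, 59); #1abc9c → (26, 188, 156).
R = 239 + 0.9286 × (26 − 239) = 41.208 → 41
G = 36 + 0.9286 × (188 − 36) = 177.147 → 177
B = 59 + 0.9286 × (156 − 59) = 149.074 → 149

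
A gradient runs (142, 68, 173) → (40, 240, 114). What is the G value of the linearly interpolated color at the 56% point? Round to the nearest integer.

G = 68 + 0.56 × (240 − 68) = 164.32 → 164

164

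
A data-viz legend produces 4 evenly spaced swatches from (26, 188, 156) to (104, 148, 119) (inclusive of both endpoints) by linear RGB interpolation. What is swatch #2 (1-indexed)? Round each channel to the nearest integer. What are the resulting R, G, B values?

(52, 175, 144)

With 4 swatches and endpoints inclusive, swatch 2 sits at t = (2 − 1)/(4 − 1) = 1/3 ≈ 0.3333.
R = 26 + 0.3333 × (104 − 26) = 51.997 → 52
G = 188 + 0.3333 × (148 − 188) = 174.668 → 175
B = 156 + 0.3333 × (119 − 156) = 143.668 → 144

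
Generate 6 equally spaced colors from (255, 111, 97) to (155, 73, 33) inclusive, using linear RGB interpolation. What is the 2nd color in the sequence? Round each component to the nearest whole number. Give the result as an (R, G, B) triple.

With 6 swatches and endpoints inclusive, swatch 2 sits at t = (2 − 1)/(6 − 1) = 1/5 ≈ 0.2.
R = 255 + 0.2 × (155 − 255) = 235 → 235
G = 111 + 0.2 × (73 − 111) = 103.4 → 103
B = 97 + 0.2 × (33 − 97) = 84.2 → 84

(235, 103, 84)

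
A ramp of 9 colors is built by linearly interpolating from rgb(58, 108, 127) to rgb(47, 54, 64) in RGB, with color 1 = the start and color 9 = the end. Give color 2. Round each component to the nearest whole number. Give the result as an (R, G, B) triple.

(57, 101, 119)

With 9 swatches and endpoints inclusive, swatch 2 sits at t = (2 − 1)/(9 − 1) = 1/8 ≈ 0.125.
R = 58 + 0.125 × (47 − 58) = 56.625 → 57
G = 108 + 0.125 × (54 − 108) = 101.25 → 101
B = 127 + 0.125 × (64 − 127) = 119.125 → 119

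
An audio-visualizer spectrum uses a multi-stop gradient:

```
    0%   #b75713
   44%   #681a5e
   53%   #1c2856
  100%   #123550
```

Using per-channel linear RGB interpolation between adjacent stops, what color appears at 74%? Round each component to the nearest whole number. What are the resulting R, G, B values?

(24, 46, 83)

74% lies between the 53% and 100% stops, so the local fraction is t = (74 − 53)/(100 − 53) = 21/47 ≈ 0.4468.
#1c2856 → (28, 40, 86); #123550 → (18, 53, 80).
R = 28 + 0.4468 × (18 − 28) = 23.532 → 24
G = 40 + 0.4468 × (53 − 40) = 45.808 → 46
B = 86 + 0.4468 × (80 − 86) = 83.319 → 83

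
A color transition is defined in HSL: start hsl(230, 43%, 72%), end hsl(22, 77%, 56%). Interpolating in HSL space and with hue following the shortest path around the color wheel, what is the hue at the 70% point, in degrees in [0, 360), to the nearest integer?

336

Hue: 22 − 230 = -208°, but |-208| > 180 so the shorter arc goes the other way: Δh = -208 + 360 = 152°.
H = 230 + 0.7 × (152) = 336.4 → 336°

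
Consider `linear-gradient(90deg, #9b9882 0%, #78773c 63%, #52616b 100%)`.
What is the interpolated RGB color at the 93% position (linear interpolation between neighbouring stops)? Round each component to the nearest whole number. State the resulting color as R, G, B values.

93% lies between the 63% and 100% stops, so the local fraction is t = (93 − 63)/(100 − 63) = 30/37 ≈ 0.8108.
#78773c → (120, 119, 60); #52616b → (82, 97, 107).
R = 120 + 0.8108 × (82 − 120) = 89.19 → 89
G = 119 + 0.8108 × (97 − 119) = 101.162 → 101
B = 60 + 0.8108 × (107 − 60) = 98.108 → 98

(89, 101, 98)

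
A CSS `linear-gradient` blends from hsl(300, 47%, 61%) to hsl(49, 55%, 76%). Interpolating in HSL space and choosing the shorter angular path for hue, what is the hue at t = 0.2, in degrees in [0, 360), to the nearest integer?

322

Hue: 49 − 300 = -251°, but |-251| > 180 so the shorter arc goes the other way: Δh = -251 + 360 = 109°.
H = 300 + 0.2 × (109) = 321.8 → 322°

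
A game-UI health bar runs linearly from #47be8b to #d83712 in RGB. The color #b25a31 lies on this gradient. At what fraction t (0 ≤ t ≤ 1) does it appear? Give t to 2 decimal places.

0.74

Invert the lerp on the R channel (largest span, 145): t = (178 − 71) / (216 − 71) = 107/145 = 0.73793.
Check on G: (90 − 190)/(55 − 190) = 0.7407 ✓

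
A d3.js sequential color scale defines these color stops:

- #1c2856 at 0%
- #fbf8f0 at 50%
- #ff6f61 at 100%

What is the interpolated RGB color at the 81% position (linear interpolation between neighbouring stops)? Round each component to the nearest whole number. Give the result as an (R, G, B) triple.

(253, 163, 151)

81% lies between the 50% and 100% stops, so the local fraction is t = (81 − 50)/(100 − 50) = 31/50 ≈ 0.62.
#fbf8f0 → (251, 248, 240); #ff6f61 → (255, 111, 97).
R = 251 + 0.62 × (255 − 251) = 253.48 → 253
G = 248 + 0.62 × (111 − 248) = 163.06 → 163
B = 240 + 0.62 × (97 − 240) = 151.34 → 151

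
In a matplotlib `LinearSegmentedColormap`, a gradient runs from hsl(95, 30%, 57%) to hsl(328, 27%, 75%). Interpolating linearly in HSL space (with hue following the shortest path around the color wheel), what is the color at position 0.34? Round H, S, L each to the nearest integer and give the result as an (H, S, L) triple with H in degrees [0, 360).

Hue: 328 − 95 = 233°, but |233| > 180 so the shorter arc goes the other way: Δh = 233 − 360 = -127°.
H = 95 + 0.34 × (-127) = 51.82 → 52°
S = 30 + 0.34 × (27 − 30) = 28.98 → 29%
L = 57 + 0.34 × (75 − 57) = 63.12 → 63%

(52, 29, 63)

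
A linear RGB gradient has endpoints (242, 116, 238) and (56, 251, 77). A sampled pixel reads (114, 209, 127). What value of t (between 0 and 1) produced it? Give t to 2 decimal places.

0.69

Invert the lerp on the R channel (largest span, 186): t = (114 − 242) / (56 − 242) = -128/-186 = 0.68817.
Check on G: (209 − 116)/(251 − 116) = 0.6889 ✓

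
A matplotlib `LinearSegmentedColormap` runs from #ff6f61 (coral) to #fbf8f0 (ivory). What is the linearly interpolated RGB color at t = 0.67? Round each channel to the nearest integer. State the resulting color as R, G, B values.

(252, 203, 193)

#ff6f61 → (255, 111, 97); #fbf8f0 → (251, 248, 240).
R = 255 + 0.67 × (251 − 255) = 255 + 0.67 × -4 = 252.32 → 252
G = 111 + 0.67 × (248 − 111) = 111 + 0.67 × 137 = 202.79 → 203
B = 97 + 0.67 × (240 − 97) = 97 + 0.67 × 143 = 192.81 → 193
So the blended color is (252, 203, 193), about #fccbc1.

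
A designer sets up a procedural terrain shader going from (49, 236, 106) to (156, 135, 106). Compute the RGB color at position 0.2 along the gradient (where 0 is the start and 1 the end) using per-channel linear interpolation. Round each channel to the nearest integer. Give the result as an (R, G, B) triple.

R = 49 + 0.2 × (156 − 49) = 49 + 0.2 × 107 = 70.4 → 70
G = 236 + 0.2 × (135 − 236) = 236 + 0.2 × -101 = 215.8 → 216
B = 106 + 0.2 × (106 − 106) = 106 + 0.2 × 0 = 106 → 106
So the blended color is (70, 216, 106), about #46d86a.

(70, 216, 106)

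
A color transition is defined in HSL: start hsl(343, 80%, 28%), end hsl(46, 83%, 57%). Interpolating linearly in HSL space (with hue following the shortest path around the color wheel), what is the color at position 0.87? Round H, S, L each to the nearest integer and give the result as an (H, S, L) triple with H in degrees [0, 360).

(38, 83, 53)

Hue: 46 − 343 = -297°, but |-297| > 180 so the shorter arc goes the other way: Δh = -297 + 360 = 63°.
H = 343 + 0.87 × (63) = 397.81 → 398 → 398 mod 360 = 38°
S = 80 + 0.87 × (83 − 80) = 82.61 → 83%
L = 28 + 0.87 × (57 − 28) = 53.23 → 53%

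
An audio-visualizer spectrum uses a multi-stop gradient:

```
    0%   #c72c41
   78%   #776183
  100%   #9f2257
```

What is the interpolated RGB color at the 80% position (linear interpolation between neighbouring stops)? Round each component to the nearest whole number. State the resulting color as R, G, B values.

(123, 91, 127)

80% lies between the 78% and 100% stops, so the local fraction is t = (80 − 78)/(100 − 78) = 2/22 ≈ 0.0909.
#776183 → (119, 97, 131); #9f2257 → (159, 34, 87).
R = 119 + 0.0909 × (159 − 119) = 122.636 → 123
G = 97 + 0.0909 × (34 − 97) = 91.273 → 91
B = 131 + 0.0909 × (87 − 131) = 127 → 127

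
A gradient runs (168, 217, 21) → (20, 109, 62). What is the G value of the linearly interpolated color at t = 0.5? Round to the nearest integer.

G = 217 + 0.5 × (109 − 217) = 163 → 163

163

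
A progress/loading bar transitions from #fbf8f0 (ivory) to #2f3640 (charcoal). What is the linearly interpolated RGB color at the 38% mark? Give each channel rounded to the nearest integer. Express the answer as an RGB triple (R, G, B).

(173, 174, 173)

#fbf8f0 → (251, 248, 240); #2f3640 → (47, 54, 64).
38% corresponds to t = 0.38.
R = 251 + 0.38 × (47 − 251) = 251 + 0.38 × -204 = 173.48 → 173
G = 248 + 0.38 × (54 − 248) = 248 + 0.38 × -194 = 174.28 → 174
B = 240 + 0.38 × (64 − 240) = 240 + 0.38 × -176 = 173.12 → 173
So the blended color is (173, 174, 173), about #adaead.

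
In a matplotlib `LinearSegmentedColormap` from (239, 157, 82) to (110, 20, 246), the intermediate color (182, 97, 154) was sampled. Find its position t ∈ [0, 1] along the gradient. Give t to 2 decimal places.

0.44

Invert the lerp on the B channel (largest span, 164): t = (154 − 82) / (246 − 82) = 72/164 = 0.43902.
Check on R: (182 − 239)/(110 − 239) = 0.4419 ✓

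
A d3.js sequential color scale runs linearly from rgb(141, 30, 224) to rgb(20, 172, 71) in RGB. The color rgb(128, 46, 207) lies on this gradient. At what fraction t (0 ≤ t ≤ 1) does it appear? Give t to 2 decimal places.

Invert the lerp on the B channel (largest span, 153): t = (207 − 224) / (71 − 224) = -17/-153 = 0.11111.
Check on R: (128 − 141)/(20 − 141) = 0.1074 ✓

0.11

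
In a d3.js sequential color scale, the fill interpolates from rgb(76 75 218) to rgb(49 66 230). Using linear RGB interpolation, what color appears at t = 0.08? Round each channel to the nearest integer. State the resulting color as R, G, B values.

(74, 74, 219)

R = 76 + 0.08 × (49 − 76) = 76 + 0.08 × -27 = 73.84 → 74
G = 75 + 0.08 × (66 − 75) = 75 + 0.08 × -9 = 74.28 → 74
B = 218 + 0.08 × (230 − 218) = 218 + 0.08 × 12 = 218.96 → 219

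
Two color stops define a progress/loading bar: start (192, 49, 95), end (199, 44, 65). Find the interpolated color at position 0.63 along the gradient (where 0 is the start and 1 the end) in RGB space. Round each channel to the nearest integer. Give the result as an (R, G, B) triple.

(196, 46, 76)

R = 192 + 0.63 × (199 − 192) = 192 + 0.63 × 7 = 196.41 → 196
G = 49 + 0.63 × (44 − 49) = 49 + 0.63 × -5 = 45.85 → 46
B = 95 + 0.63 × (65 − 95) = 95 + 0.63 × -30 = 76.1 → 76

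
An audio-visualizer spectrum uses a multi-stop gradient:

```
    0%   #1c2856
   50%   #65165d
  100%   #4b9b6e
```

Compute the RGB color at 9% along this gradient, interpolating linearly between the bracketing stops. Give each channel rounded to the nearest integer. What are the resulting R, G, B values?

9% lies between the 0% and 50% stops, so the local fraction is t = (9 − 0)/(50 − 0) = 9/50 ≈ 0.18.
#1c2856 → (28, 40, 86); #65165d → (101, 22, 93).
R = 28 + 0.18 × (101 − 28) = 41.14 → 41
G = 40 + 0.18 × (22 − 40) = 36.76 → 37
B = 86 + 0.18 × (93 − 86) = 87.26 → 87

(41, 37, 87)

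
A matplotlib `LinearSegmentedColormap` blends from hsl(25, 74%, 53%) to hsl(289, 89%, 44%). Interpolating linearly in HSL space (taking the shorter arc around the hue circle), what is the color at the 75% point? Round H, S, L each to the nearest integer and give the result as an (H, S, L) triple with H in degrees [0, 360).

Hue: 289 − 25 = 264°, but |264| > 180 so the shorter arc goes the other way: Δh = 264 − 360 = -96°.
H = 25 + 0.75 × (-96) = -47 → -47 → -47 mod 360 = 313°
S = 74 + 0.75 × (89 − 74) = 85.25 → 85%
L = 53 + 0.75 × (44 − 53) = 46.25 → 46%

(313, 85, 46)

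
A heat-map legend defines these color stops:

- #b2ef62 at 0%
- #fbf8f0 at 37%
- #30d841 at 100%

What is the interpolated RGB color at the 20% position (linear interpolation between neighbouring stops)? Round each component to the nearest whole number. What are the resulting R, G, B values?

(217, 244, 175)

20% lies between the 0% and 37% stops, so the local fraction is t = (20 − 0)/(37 − 0) = 20/37 ≈ 0.5405.
#b2ef62 → (178, 239, 98); #fbf8f0 → (251, 248, 240).
R = 178 + 0.5405 × (251 − 178) = 217.457 → 217
G = 239 + 0.5405 × (248 − 239) = 243.864 → 244
B = 98 + 0.5405 × (240 − 98) = 174.751 → 175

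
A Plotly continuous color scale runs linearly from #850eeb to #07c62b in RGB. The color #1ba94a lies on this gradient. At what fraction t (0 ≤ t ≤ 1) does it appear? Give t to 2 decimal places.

Invert the lerp on the B channel (largest span, 192): t = (74 − 235) / (43 − 235) = -161/-192 = 0.83854.
Check on R: (27 − 133)/(7 − 133) = 0.8413 ✓

0.84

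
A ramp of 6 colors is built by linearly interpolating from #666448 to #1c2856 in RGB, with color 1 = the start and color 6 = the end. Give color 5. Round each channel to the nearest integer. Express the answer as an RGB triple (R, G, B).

(43, 52, 83)

With 6 swatches and endpoints inclusive, swatch 5 sits at t = (5 − 1)/(6 − 1) = 4/5 ≈ 0.8.
#666448 → (102, 100, 72); #1c2856 → (28, 40, 86).
R = 102 + 0.8 × (28 − 102) = 42.8 → 43
G = 100 + 0.8 × (40 − 100) = 52 → 52
B = 72 + 0.8 × (86 − 72) = 83.2 → 83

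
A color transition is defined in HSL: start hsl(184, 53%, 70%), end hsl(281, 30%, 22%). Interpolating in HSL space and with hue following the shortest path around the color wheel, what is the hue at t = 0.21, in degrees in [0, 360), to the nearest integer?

204

Hue arc: Δh = 281 − 184 = 97° (|Δh| ≤ 180, already the shorter path).
H = 184 + 0.21 × (97) = 204.37 → 204°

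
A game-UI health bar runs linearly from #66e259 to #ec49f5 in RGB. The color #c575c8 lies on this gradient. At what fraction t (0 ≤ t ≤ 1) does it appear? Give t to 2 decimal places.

0.71

Invert the lerp on the B channel (largest span, 156): t = (200 − 89) / (245 − 89) = 111/156 = 0.71154.
Check on R: (197 − 102)/(236 − 102) = 0.709 ✓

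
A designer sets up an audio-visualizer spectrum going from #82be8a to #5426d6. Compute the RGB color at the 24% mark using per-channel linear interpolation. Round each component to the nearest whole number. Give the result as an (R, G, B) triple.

#82be8a → (130, 190, 138); #5426d6 → (84, 38, 214).
24% corresponds to t = 0.24.
R = 130 + 0.24 × (84 − 130) = 130 + 0.24 × -46 = 118.96 → 119
G = 190 + 0.24 × (38 − 190) = 190 + 0.24 × -152 = 153.52 → 154
B = 138 + 0.24 × (214 − 138) = 138 + 0.24 × 76 = 156.24 → 156

(119, 154, 156)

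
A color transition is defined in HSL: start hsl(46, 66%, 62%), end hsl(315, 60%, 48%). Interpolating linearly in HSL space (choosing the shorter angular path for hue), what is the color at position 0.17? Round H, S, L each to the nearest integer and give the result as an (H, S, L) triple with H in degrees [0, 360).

(31, 65, 60)

Hue: 315 − 46 = 269°, but |269| > 180 so the shorter arc goes the other way: Δh = 269 − 360 = -91°.
H = 46 + 0.17 × (-91) = 30.53 → 31°
S = 66 + 0.17 × (60 − 66) = 64.98 → 65%
L = 62 + 0.17 × (48 − 62) = 59.62 → 60%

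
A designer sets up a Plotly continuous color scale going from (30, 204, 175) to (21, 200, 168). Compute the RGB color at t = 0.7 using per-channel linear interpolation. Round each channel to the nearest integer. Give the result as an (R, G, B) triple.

(24, 201, 170)

R = 30 + 0.7 × (21 − 30) = 30 + 0.7 × -9 = 23.7 → 24
G = 204 + 0.7 × (200 − 204) = 204 + 0.7 × -4 = 201.2 → 201
B = 175 + 0.7 × (168 − 175) = 175 + 0.7 × -7 = 170.1 → 170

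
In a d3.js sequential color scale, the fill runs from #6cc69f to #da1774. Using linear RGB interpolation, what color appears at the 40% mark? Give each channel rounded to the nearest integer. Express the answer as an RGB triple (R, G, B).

#6cc69f → (108, 198, 159); #da1774 → (218, 23, 116).
40% corresponds to t = 0.4.
R = 108 + 0.4 × (218 − 108) = 108 + 0.4 × 110 = 152 → 152
G = 198 + 0.4 × (23 − 198) = 198 + 0.4 × -175 = 128 → 128
B = 159 + 0.4 × (116 − 159) = 159 + 0.4 × -43 = 141.8 → 142
So the blended color is (152, 128, 142), about #98808e.

(152, 128, 142)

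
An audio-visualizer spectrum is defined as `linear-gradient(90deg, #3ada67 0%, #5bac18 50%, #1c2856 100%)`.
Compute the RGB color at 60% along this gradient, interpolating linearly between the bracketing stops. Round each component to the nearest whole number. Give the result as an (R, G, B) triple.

(78, 146, 36)

60% lies between the 50% and 100% stops, so the local fraction is t = (60 − 50)/(100 − 50) = 10/50 ≈ 0.2.
#5bac18 → (91, 172, 24); #1c2856 → (28, 40, 86).
R = 91 + 0.2 × (28 − 91) = 78.4 → 78
G = 172 + 0.2 × (40 − 172) = 145.6 → 146
B = 24 + 0.2 × (86 − 24) = 36.4 → 36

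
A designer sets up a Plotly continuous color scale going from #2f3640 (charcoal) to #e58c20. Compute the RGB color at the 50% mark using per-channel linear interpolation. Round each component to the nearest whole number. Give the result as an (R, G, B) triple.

(138, 97, 48)

#2f3640 → (47, 54, 64); #e58c20 → (229, 140, 32).
50% corresponds to t = 0.5.
R = 47 + 0.5 × (229 − 47) = 47 + 0.5 × 182 = 138 → 138
G = 54 + 0.5 × (140 − 54) = 54 + 0.5 × 86 = 97 → 97
B = 64 + 0.5 × (32 − 64) = 64 + 0.5 × -32 = 48 → 48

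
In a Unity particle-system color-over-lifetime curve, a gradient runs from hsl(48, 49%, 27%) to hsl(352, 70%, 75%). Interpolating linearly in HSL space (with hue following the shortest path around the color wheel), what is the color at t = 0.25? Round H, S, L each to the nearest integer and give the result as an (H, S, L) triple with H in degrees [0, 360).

Hue: 352 − 48 = 304°, but |304| > 180 so the shorter arc goes the other way: Δh = 304 − 360 = -56°.
H = 48 + 0.25 × (-56) = 34 → 34°
S = 49 + 0.25 × (70 − 49) = 54.25 → 54%
L = 27 + 0.25 × (75 − 27) = 39 → 39%

(34, 54, 39)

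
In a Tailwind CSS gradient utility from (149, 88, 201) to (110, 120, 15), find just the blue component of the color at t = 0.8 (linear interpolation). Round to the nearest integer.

B = 201 + 0.8 × (15 − 201) = 52.2 → 52

52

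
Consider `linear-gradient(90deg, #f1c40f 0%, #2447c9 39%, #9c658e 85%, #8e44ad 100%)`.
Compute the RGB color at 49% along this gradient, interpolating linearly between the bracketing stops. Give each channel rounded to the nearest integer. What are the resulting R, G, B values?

49% lies between the 39% and 85% stops, so the local fraction is t = (49 − 39)/(85 − 39) = 10/46 ≈ 0.2174.
#2447c9 → (36, 71, 201); #9c658e → (156, 101, 142).
R = 36 + 0.2174 × (156 − 36) = 62.088 → 62
G = 71 + 0.2174 × (101 − 71) = 77.522 → 78
B = 201 + 0.2174 × (142 − 201) = 188.173 → 188

(62, 78, 188)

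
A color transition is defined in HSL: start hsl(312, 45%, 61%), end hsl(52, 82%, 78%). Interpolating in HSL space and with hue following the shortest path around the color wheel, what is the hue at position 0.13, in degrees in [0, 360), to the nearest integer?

Hue: 52 − 312 = -260°, but |-260| > 180 so the shorter arc goes the other way: Δh = -260 + 360 = 100°.
H = 312 + 0.13 × (100) = 325 → 325°

325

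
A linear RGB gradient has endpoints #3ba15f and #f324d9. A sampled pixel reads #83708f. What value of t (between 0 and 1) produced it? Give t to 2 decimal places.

Invert the lerp on the R channel (largest span, 184): t = (131 − 59) / (243 − 59) = 72/184 = 0.3913.
Check on G: (112 − 161)/(36 − 161) = 0.392 ✓

0.39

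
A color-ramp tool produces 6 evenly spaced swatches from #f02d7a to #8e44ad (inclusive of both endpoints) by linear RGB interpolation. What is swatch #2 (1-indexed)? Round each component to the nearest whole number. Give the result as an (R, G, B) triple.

With 6 swatches and endpoints inclusive, swatch 2 sits at t = (2 − 1)/(6 − 1) = 1/5 ≈ 0.2.
#f02d7a → (240, 45, 122); #8e44ad → (142, 68, 173).
R = 240 + 0.2 × (142 − 240) = 220.4 → 220
G = 45 + 0.2 × (68 − 45) = 49.6 → 50
B = 122 + 0.2 × (173 − 122) = 132.2 → 132

(220, 50, 132)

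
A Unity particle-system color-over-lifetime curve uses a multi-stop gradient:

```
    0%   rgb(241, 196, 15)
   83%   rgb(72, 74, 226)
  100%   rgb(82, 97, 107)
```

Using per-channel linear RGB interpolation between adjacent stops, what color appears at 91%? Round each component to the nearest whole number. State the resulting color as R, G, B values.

91% lies between the 83% and 100% stops, so the local fraction is t = (91 − 83)/(100 − 83) = 8/17 ≈ 0.4706.
R = 72 + 0.4706 × (82 − 72) = 76.706 → 77
G = 74 + 0.4706 × (97 − 74) = 84.824 → 85
B = 226 + 0.4706 × (107 − 226) = 169.999 → 170

(77, 85, 170)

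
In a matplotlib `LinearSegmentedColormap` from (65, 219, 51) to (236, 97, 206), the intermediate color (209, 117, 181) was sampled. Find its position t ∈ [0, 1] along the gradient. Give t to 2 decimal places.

0.84

Invert the lerp on the R channel (largest span, 171): t = (209 − 65) / (236 − 65) = 144/171 = 0.84211.
Check on G: (117 − 219)/(97 − 219) = 0.8361 ✓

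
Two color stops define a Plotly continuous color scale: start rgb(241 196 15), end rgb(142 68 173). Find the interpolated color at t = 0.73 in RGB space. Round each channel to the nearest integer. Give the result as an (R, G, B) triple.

R = 241 + 0.73 × (142 − 241) = 241 + 0.73 × -99 = 168.73 → 169
G = 196 + 0.73 × (68 − 196) = 196 + 0.73 × -128 = 102.56 → 103
B = 15 + 0.73 × (173 − 15) = 15 + 0.73 × 158 = 130.34 → 130
So the blended color is (169, 103, 130), about #a96782.

(169, 103, 130)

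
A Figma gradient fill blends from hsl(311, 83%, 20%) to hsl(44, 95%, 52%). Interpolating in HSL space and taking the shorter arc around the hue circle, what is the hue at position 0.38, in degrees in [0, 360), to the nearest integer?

346

Hue: 44 − 311 = -267°, but |-267| > 180 so the shorter arc goes the other way: Δh = -267 + 360 = 93°.
H = 311 + 0.38 × (93) = 346.34 → 346°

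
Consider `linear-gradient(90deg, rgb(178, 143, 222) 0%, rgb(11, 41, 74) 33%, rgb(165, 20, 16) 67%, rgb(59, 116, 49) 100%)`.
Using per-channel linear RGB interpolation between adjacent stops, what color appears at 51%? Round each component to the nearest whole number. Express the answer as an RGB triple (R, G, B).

51% lies between the 33% and 67% stops, so the local fraction is t = (51 − 33)/(67 − 33) = 18/34 ≈ 0.5294.
R = 11 + 0.5294 × (165 − 11) = 92.528 → 93
G = 41 + 0.5294 × (20 − 41) = 29.883 → 30
B = 74 + 0.5294 × (16 − 74) = 43.295 → 43

(93, 30, 43)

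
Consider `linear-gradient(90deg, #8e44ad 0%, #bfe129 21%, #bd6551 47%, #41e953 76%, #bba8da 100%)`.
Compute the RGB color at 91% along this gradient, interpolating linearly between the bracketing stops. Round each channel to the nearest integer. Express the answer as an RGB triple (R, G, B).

(141, 192, 167)

91% lies between the 76% and 100% stops, so the local fraction is t = (91 − 76)/(100 − 76) = 15/24 ≈ 0.625.
#41e953 → (65, 233, 83); #bba8da → (187, 168, 218).
R = 65 + 0.625 × (187 − 65) = 141.25 → 141
G = 233 + 0.625 × (168 − 233) = 192.375 → 192
B = 83 + 0.625 × (218 − 83) = 167.375 → 167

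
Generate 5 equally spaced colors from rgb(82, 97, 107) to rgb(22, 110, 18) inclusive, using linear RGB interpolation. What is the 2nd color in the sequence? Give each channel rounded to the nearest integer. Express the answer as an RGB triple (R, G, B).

With 5 swatches and endpoints inclusive, swatch 2 sits at t = (2 − 1)/(5 − 1) = 1/4 ≈ 0.25.
R = 82 + 0.25 × (22 − 82) = 67 → 67
G = 97 + 0.25 × (110 − 97) = 100.25 → 100
B = 107 + 0.25 × (18 − 107) = 84.75 → 85

(67, 100, 85)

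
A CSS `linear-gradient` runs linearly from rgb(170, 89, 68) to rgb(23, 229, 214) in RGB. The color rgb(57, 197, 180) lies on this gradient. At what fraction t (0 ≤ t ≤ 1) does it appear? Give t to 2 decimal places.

Invert the lerp on the R channel (largest span, 147): t = (57 − 170) / (23 − 170) = -113/-147 = 0.76871.
Check on G: (197 − 89)/(229 − 89) = 0.7714 ✓

0.77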